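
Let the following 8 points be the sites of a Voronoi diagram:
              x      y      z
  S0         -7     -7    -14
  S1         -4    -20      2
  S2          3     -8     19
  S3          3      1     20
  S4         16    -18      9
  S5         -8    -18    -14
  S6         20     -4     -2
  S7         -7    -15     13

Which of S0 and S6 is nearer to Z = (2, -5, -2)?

S0

Compare squared distances:
|ZS0|² = (2−(-7))² + (-5−(-7))² + (-2−(-14))² = 81 + 4 + 144 = 229
|ZS6|² = (2−20)² + (-5−(-4))² + (-2−(-2))² = 324 + 1 + 0 = 325
229 < 325, so S0 is closer.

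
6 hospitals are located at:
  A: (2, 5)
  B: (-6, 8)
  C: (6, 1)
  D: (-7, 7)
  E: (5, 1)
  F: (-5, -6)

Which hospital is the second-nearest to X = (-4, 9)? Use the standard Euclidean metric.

D

Squared Euclidean distances:
|XA|² = (-4−2)² + (9−5)² = 36 + 16 = 52
|XB|² = (-4−(-6))² + (9−8)² = 4 + 1 = 5
|XC|² = (-4−6)² + (9−1)² = 100 + 64 = 164
|XD|² = (-4−(-7))² + (9−7)² = 9 + 4 = 13
|XE|² = (-4−5)² + (9−1)² = 81 + 64 = 145
|XF|² = (-4−(-5))² + (9−(-6))² = 1 + 225 = 226
Sorted ascending: B, D, A, … — the second-nearest is D.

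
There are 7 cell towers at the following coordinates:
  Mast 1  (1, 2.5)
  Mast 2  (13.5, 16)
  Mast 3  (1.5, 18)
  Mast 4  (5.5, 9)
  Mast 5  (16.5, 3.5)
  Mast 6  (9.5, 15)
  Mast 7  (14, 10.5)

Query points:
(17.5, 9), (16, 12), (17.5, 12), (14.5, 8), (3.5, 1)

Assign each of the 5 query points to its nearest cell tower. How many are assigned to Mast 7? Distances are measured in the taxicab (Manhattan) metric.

(17.5, 9) — d to each: Mast 1:23, Mast 2:11, Mast 3:25, Mast 4:12, Mast 5:6.5, Mast 6:14, Mast 7:5 → nearest is Mast 7
(16, 12) — d to each: Mast 1:24.5, Mast 2:6.5, Mast 3:20.5, Mast 4:13.5, Mast 5:9, Mast 6:9.5, Mast 7:3.5 → nearest is Mast 7
(17.5, 12) — d to each: Mast 1:26, Mast 2:8, Mast 3:22, Mast 4:15, Mast 5:9.5, Mast 6:11, Mast 7:5 → nearest is Mast 7
(14.5, 8) — d to each: Mast 1:19, Mast 2:9, Mast 3:23, Mast 4:10, Mast 5:6.5, Mast 6:12, Mast 7:3 → nearest is Mast 7
(3.5, 1) — d to each: Mast 1:4, Mast 2:25, Mast 3:19, Mast 4:10, Mast 5:15.5, Mast 6:20, Mast 7:20 → nearest is Mast 1
4 of the 5 points have Mast 7 as nearest.

4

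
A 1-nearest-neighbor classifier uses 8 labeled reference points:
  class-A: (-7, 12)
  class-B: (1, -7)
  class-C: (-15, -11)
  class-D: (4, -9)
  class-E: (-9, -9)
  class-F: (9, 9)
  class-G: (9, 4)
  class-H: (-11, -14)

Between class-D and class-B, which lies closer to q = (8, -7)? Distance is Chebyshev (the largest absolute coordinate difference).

class-D

d(q, class-D) = max(4, 2) = 4
d(q, class-B) = max(7, 0) = 7
4 < 7, so class-D is closer.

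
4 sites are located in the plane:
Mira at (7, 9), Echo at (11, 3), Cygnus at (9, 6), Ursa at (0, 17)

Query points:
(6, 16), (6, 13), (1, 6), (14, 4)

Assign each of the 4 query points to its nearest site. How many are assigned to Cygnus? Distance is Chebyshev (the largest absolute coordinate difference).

0

(6, 16) — d to each: Mira:7, Echo:13, Cygnus:10, Ursa:6 → nearest is Ursa
(6, 13) — d to each: Mira:4, Echo:10, Cygnus:7, Ursa:6 → nearest is Mira
(1, 6) — d to each: Mira:6, Echo:10, Cygnus:8, Ursa:11 → nearest is Mira
(14, 4) — d to each: Mira:7, Echo:3, Cygnus:5, Ursa:14 → nearest is Echo
0 of the 4 points have Cygnus as nearest.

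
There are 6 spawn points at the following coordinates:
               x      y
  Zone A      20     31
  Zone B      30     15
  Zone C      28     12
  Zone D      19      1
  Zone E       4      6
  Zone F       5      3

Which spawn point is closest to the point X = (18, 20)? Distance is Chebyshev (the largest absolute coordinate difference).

d(X, Zone A) = max(2, 11) = 11
d(X, Zone B) = max(12, 5) = 12
d(X, Zone C) = max(10, 8) = 10
d(X, Zone D) = max(1, 19) = 19
d(X, Zone E) = max(14, 14) = 14
d(X, Zone F) = max(13, 17) = 17
Minimum is at Zone C.

Zone C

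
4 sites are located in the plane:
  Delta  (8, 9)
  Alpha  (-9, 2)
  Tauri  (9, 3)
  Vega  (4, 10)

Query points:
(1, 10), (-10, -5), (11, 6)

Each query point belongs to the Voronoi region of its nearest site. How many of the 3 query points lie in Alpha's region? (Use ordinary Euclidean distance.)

1

(1, 10) — d² to each: Delta:50, Alpha:164, Tauri:113, Vega:9 → nearest is Vega
(-10, -5) — d² to each: Delta:520, Alpha:50, Tauri:425, Vega:421 → nearest is Alpha
(11, 6) — d² to each: Delta:18, Alpha:416, Tauri:13, Vega:65 → nearest is Tauri
1 of the 3 points has Alpha as nearest.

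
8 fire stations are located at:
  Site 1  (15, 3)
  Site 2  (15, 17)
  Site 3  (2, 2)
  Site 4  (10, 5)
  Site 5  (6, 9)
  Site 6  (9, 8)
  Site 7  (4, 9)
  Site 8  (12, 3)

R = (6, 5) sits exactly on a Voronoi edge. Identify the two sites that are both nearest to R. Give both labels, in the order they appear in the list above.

Squared distances from R to each site:
d²(R, Site 1) = (6−15)² + (5−3)² = 81 + 4 = 85
d²(R, Site 2) = (6−15)² + (5−17)² = 81 + 144 = 225
d²(R, Site 3) = (6−2)² + (5−2)² = 16 + 9 = 25
d²(R, Site 4) = (6−10)² + (5−5)² = 16 + 0 = 16
d²(R, Site 5) = (6−6)² + (5−9)² = 0 + 16 = 16
d²(R, Site 6) = (6−9)² + (5−8)² = 9 + 9 = 18
d²(R, Site 7) = (6−4)² + (5−9)² = 4 + 16 = 20
d²(R, Site 8) = (6−12)² + (5−3)² = 36 + 4 = 40
R is equidistant from Site 4 and Site 5 (both at squared distance 16), and every other site is strictly farther — so R lies on the Site 4–Site 5 Voronoi edge.

Site 4 and Site 5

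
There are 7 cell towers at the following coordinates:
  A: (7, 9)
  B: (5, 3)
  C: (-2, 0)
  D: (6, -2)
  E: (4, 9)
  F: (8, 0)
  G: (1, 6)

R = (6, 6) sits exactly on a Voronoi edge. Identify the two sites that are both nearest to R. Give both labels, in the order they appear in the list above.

Squared distances from R to each site:
|RA|² = 1 + 9 = 10
|RB|² = 1 + 9 = 10
|RC|² = 64 + 36 = 100
|RD|² = 0 + 64 = 64
|RE|² = 4 + 9 = 13
|RF|² = 4 + 36 = 40
|RG|² = 25 + 0 = 25
R is equidistant from A and B (both at squared distance 10), and every other site is strictly farther — so R lies on the A–B Voronoi edge.

A and B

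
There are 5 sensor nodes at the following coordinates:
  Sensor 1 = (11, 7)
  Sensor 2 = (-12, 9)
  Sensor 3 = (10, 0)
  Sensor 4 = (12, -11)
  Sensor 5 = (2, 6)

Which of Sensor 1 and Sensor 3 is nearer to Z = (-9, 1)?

Compare squared distances:
d²(Z, Sensor 1) = (-9−11)² + (1−7)² = 400 + 36 = 436
d²(Z, Sensor 3) = (-9−10)² + (1−0)² = 361 + 1 = 362
436 > 362, so Sensor 3 is closer.

Sensor 3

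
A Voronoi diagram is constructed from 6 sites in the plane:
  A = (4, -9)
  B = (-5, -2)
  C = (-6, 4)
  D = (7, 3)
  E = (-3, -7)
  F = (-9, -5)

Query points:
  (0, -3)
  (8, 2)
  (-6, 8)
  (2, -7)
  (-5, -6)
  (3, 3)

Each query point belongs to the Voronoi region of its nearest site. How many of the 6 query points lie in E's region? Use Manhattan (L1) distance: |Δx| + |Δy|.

1

(0, -3) — d to each: A:10, B:6, C:13, D:13, E:7, F:11 → nearest is B
(8, 2) — d to each: A:15, B:17, C:16, D:2, E:20, F:24 → nearest is D
(-6, 8) — d to each: A:27, B:11, C:4, D:18, E:18, F:16 → nearest is C
(2, -7) — d to each: A:4, B:12, C:19, D:15, E:5, F:13 → nearest is A
(-5, -6) — d to each: A:12, B:4, C:11, D:21, E:3, F:5 → nearest is E
(3, 3) — d to each: A:13, B:13, C:10, D:4, E:16, F:20 → nearest is D
1 of the 6 points has E as nearest.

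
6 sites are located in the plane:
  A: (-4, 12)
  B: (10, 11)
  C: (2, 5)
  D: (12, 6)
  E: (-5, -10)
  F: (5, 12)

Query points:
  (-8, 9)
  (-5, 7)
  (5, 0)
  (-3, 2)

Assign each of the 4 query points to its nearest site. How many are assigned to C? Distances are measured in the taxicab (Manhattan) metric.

2

(-8, 9) — d to each: A:7, B:20, C:14, D:23, E:22, F:16 → nearest is A
(-5, 7) — d to each: A:6, B:19, C:9, D:18, E:17, F:15 → nearest is A
(5, 0) — d to each: A:21, B:16, C:8, D:13, E:20, F:12 → nearest is C
(-3, 2) — d to each: A:11, B:22, C:8, D:19, E:14, F:18 → nearest is C
2 of the 4 points have C as nearest.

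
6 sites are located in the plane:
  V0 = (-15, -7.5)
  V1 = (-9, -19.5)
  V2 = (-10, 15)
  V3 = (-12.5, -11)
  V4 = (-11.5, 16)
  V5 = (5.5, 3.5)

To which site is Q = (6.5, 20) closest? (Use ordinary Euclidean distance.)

V5

Squared Euclidean distances:
|QV0|² = (6.5−(-15))² + (20−(-7.5))² = 462.25 + 756.25 = 1218.5
|QV1|² = (6.5−(-9))² + (20−(-19.5))² = 240.25 + 1560.25 = 1800.5
|QV2|² = (6.5−(-10))² + (20−15)² = 272.25 + 25 = 297.25
|QV3|² = (6.5−(-12.5))² + (20−(-11))² = 361 + 961 = 1322
|QV4|² = (6.5−(-11.5))² + (20−16)² = 324 + 16 = 340
|QV5|² = (6.5−5.5)² + (20−3.5)² = 1 + 272.25 = 273.25
V5 is nearest.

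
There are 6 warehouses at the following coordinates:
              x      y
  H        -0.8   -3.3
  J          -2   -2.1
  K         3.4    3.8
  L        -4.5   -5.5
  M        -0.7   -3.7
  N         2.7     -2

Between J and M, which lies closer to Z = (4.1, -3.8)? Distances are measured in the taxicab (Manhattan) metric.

M

d(Z,J) = |4.1−(-2)| + |-3.8−(-2.1)| = 6.1 + 1.7 = 7.8
d(Z,M) = |4.1−(-0.7)| + |-3.8−(-3.7)| = 4.8 + 0.1 = 4.9
7.8 > 4.9, so M is closer.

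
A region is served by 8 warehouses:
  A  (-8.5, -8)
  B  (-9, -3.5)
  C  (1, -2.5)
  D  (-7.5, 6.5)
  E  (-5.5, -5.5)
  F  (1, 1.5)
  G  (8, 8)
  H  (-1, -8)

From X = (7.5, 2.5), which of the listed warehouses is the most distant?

Since √ is increasing, it suffices to compare squared distances:
|XA|² = 256 + 110.25 = 366.25
|XB|² = 272.25 + 36 = 308.25
|XC|² = 42.25 + 25 = 67.25
|XD|² = 225 + 16 = 241
|XE|² = 169 + 64 = 233
|XF|² = 42.25 + 1 = 43.25
|XG|² = 0.25 + 30.25 = 30.5
|XH|² = 72.25 + 110.25 = 182.5
The largest is to A.

A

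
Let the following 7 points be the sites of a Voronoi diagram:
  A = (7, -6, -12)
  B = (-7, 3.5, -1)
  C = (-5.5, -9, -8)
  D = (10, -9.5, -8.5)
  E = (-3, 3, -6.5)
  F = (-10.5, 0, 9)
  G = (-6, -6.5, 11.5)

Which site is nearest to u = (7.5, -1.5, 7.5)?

Since √ is increasing, it suffices to compare squared distances:
|uA|² = (7.5−7)² + (-1.5−(-6))² + (7.5−(-12))² = 0.25 + 20.25 + 380.25 = 400.75
|uB|² = (7.5−(-7))² + (-1.5−3.5)² + (7.5−(-1))² = 210.25 + 25 + 72.25 = 307.5
|uC|² = (7.5−(-5.5))² + (-1.5−(-9))² + (7.5−(-8))² = 169 + 56.25 + 240.25 = 465.5
|uD|² = (7.5−10)² + (-1.5−(-9.5))² + (7.5−(-8.5))² = 6.25 + 64 + 256 = 326.25
|uE|² = (7.5−(-3))² + (-1.5−3)² + (7.5−(-6.5))² = 110.25 + 20.25 + 196 = 326.5
|uF|² = (7.5−(-10.5))² + (-1.5−0)² + (7.5−9)² = 324 + 2.25 + 2.25 = 328.5
|uG|² = (7.5−(-6))² + (-1.5−(-6.5))² + (7.5−11.5)² = 182.25 + 25 + 16 = 223.25
G is nearest.

G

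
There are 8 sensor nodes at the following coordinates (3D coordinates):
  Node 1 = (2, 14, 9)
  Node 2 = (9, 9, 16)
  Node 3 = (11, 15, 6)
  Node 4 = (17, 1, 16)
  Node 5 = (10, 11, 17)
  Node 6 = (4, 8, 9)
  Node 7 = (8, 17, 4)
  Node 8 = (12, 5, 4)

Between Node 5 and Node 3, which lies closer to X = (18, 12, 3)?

Compare squared distances:
d²(X, Node 5) = (18−10)² + (12−11)² + (3−17)² = 64 + 1 + 196 = 261
d²(X, Node 3) = (18−11)² + (12−15)² + (3−6)² = 49 + 9 + 9 = 67
261 > 67, so Node 3 is closer.

Node 3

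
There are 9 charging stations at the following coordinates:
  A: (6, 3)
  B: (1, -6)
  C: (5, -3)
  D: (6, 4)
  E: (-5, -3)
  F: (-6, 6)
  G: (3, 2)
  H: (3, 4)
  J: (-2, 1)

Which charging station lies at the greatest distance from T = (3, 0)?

Since √ is increasing, it suffices to compare squared distances:
|TA|² = (3−6)² + (0−3)² = 9 + 9 = 18
|TB|² = (3−1)² + (0−(-6))² = 4 + 36 = 40
|TC|² = (3−5)² + (0−(-3))² = 4 + 9 = 13
|TD|² = (3−6)² + (0−4)² = 9 + 16 = 25
|TE|² = (3−(-5))² + (0−(-3))² = 64 + 9 = 73
|TF|² = (3−(-6))² + (0−6)² = 81 + 36 = 117
|TG|² = (3−3)² + (0−2)² = 0 + 4 = 4
|TH|² = (3−3)² + (0−4)² = 0 + 16 = 16
|TJ|² = (3−(-2))² + (0−1)² = 25 + 1 = 26
The largest is to F.

F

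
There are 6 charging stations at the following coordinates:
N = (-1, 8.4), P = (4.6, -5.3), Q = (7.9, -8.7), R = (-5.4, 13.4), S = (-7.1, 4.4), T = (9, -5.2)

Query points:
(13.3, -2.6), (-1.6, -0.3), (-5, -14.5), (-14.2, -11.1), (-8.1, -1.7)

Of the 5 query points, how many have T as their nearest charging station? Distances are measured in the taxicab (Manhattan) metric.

1

(13.3, -2.6) — d to each: N:25.3, P:11.4, Q:11.5, R:34.7, S:27.4, T:6.9 → nearest is T
(-1.6, -0.3) — d to each: N:9.3, P:11.2, Q:17.9, R:17.5, S:10.2, T:15.5 → nearest is N
(-5, -14.5) — d to each: N:26.9, P:18.8, Q:18.7, R:28.3, S:21, T:23.3 → nearest is Q
(-14.2, -11.1) — d to each: N:32.7, P:24.6, Q:24.5, R:33.3, S:22.6, T:29.1 → nearest is S
(-8.1, -1.7) — d to each: N:17.2, P:16.3, Q:23, R:17.8, S:7.1, T:20.6 → nearest is S
1 of the 5 points has T as nearest.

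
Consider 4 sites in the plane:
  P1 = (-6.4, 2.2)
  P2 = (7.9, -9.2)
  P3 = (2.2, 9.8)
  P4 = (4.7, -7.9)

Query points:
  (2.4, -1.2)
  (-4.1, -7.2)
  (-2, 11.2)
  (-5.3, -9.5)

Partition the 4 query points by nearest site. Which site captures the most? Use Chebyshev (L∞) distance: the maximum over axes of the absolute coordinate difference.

P4

(2.4, -1.2) — d to each: P1:8.8, P2:8, P3:11, P4:6.7 → nearest is P4
(-4.1, -7.2) — d to each: P1:9.4, P2:12, P3:17, P4:8.8 → nearest is P4
(-2, 11.2) — d to each: P1:9, P2:20.4, P3:4.2, P4:19.1 → nearest is P3
(-5.3, -9.5) — d to each: P1:11.7, P2:13.2, P3:19.3, P4:10 → nearest is P4
Tally — P3:1, P4:3. P4 captures the most (3).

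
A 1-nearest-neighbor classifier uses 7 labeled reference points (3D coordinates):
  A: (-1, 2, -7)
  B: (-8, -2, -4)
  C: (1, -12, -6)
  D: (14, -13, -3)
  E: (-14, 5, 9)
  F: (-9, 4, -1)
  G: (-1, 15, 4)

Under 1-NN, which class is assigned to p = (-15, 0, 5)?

E

Squared Euclidean distances:
|pA|² = (-15−(-1))² + (0−2)² + (5−(-7))² = 196 + 4 + 144 = 344
|pB|² = (-15−(-8))² + (0−(-2))² + (5−(-4))² = 49 + 4 + 81 = 134
|pC|² = (-15−1)² + (0−(-12))² + (5−(-6))² = 256 + 144 + 121 = 521
|pD|² = (-15−14)² + (0−(-13))² + (5−(-3))² = 841 + 169 + 64 = 1074
|pE|² = (-15−(-14))² + (0−5)² + (5−9)² = 1 + 25 + 16 = 42
|pF|² = (-15−(-9))² + (0−4)² + (5−(-1))² = 36 + 16 + 36 = 88
|pG|² = (-15−(-1))² + (0−15)² + (5−4)² = 196 + 225 + 1 = 422
Minimum is at E.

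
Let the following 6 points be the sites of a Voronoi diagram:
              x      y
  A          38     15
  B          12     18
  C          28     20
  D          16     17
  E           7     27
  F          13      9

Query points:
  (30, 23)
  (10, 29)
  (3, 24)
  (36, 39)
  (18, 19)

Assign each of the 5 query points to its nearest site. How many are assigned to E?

(30, 23) — d² to each: A:128, B:349, C:13, D:232, E:545, F:485 → nearest is C
(10, 29) — d² to each: A:980, B:125, C:405, D:180, E:13, F:409 → nearest is E
(3, 24) — d² to each: A:1306, B:117, C:641, D:218, E:25, F:325 → nearest is E
(36, 39) — d² to each: A:580, B:1017, C:425, D:884, E:985, F:1429 → nearest is C
(18, 19) — d² to each: A:416, B:37, C:101, D:8, E:185, F:125 → nearest is D
2 of the 5 points have E as nearest.

2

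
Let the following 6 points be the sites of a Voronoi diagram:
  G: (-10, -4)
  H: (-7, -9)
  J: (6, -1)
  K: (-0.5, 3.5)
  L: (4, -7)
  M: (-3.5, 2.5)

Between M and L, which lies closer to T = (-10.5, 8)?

M

Compare squared distances:
|TM|² = (-10.5−(-3.5))² + (8−2.5)² = 49 + 30.25 = 79.25
|TL|² = (-10.5−4)² + (8−(-7))² = 210.25 + 225 = 435.25
79.25 < 435.25, so M is closer.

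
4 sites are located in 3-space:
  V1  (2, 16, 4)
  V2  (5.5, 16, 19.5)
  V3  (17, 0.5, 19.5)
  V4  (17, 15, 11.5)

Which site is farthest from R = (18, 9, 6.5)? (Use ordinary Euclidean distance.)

Squared Euclidean distances:
|RV1|² = (18−2)² + (9−16)² + (6.5−4)² = 256 + 49 + 6.25 = 311.25
|RV2|² = (18−5.5)² + (9−16)² + (6.5−19.5)² = 156.25 + 49 + 169 = 374.25
|RV3|² = (18−17)² + (9−0.5)² + (6.5−19.5)² = 1 + 72.25 + 169 = 242.25
|RV4|² = (18−17)² + (9−15)² + (6.5−11.5)² = 1 + 36 + 25 = 62
The largest is to V2.

V2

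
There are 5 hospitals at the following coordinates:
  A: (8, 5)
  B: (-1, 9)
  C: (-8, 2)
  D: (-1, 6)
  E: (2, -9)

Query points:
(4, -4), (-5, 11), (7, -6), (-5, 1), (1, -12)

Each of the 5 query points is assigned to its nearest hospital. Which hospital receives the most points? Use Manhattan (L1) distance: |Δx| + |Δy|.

E

(4, -4) — d to each: A:13, B:18, C:18, D:15, E:7 → nearest is E
(-5, 11) — d to each: A:19, B:6, C:12, D:9, E:27 → nearest is B
(7, -6) — d to each: A:12, B:23, C:23, D:20, E:8 → nearest is E
(-5, 1) — d to each: A:17, B:12, C:4, D:9, E:17 → nearest is C
(1, -12) — d to each: A:24, B:23, C:23, D:20, E:4 → nearest is E
Tally — B:1, C:1, E:3. E captures the most (3).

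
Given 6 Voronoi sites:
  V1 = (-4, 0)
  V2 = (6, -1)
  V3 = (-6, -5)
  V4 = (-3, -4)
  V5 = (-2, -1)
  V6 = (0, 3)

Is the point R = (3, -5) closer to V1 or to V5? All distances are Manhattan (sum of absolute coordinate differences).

d(R,V1) = |3−(-4)| + |-5−0| = 7 + 5 = 12
d(R,V5) = |3−(-2)| + |-5−(-1)| = 5 + 4 = 9
12 > 9, so V5 is closer.

V5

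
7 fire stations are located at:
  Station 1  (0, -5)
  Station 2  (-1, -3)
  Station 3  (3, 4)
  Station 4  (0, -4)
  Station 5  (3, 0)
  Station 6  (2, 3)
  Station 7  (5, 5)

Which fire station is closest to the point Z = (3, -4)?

Station 4

Squared Euclidean distances:
d²(Z, Station 1) = 9 + 1 = 10
d²(Z, Station 2) = 16 + 1 = 17
d²(Z, Station 3) = 0 + 64 = 64
d²(Z, Station 4) = 9 + 0 = 9
d²(Z, Station 5) = 0 + 16 = 16
d²(Z, Station 6) = 1 + 49 = 50
d²(Z, Station 7) = 4 + 81 = 85
Station 4 is nearest.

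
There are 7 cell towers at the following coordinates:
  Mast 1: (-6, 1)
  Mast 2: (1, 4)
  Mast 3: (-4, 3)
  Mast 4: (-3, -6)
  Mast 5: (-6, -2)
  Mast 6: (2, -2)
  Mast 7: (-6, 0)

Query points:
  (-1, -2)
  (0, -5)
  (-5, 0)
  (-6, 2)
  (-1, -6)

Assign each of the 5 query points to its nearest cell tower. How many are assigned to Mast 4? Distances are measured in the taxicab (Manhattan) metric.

2

(-1, -2) — d to each: Mast 1:8, Mast 2:8, Mast 3:8, Mast 4:6, Mast 5:5, Mast 6:3, Mast 7:7 → nearest is Mast 6
(0, -5) — d to each: Mast 1:12, Mast 2:10, Mast 3:12, Mast 4:4, Mast 5:9, Mast 6:5, Mast 7:11 → nearest is Mast 4
(-5, 0) — d to each: Mast 1:2, Mast 2:10, Mast 3:4, Mast 4:8, Mast 5:3, Mast 6:9, Mast 7:1 → nearest is Mast 7
(-6, 2) — d to each: Mast 1:1, Mast 2:9, Mast 3:3, Mast 4:11, Mast 5:4, Mast 6:12, Mast 7:2 → nearest is Mast 1
(-1, -6) — d to each: Mast 1:12, Mast 2:12, Mast 3:12, Mast 4:2, Mast 5:9, Mast 6:7, Mast 7:11 → nearest is Mast 4
2 of the 5 points have Mast 4 as nearest.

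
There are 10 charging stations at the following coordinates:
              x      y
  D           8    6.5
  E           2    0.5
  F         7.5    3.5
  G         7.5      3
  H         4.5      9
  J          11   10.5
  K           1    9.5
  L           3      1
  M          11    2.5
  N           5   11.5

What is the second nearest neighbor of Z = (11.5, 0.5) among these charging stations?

G

Compare squared distances (the ordering matches that of the actual distances):
|ZD|² = 12.25 + 36 = 48.25
|ZE|² = 90.25 + 0 = 90.25
|ZF|² = 16 + 9 = 25
|ZG|² = 16 + 6.25 = 22.25
|ZH|² = 49 + 72.25 = 121.25
|ZJ|² = 0.25 + 100 = 100.25
|ZK|² = 110.25 + 81 = 191.25
|ZL|² = 72.25 + 0.25 = 72.5
|ZM|² = 0.25 + 4 = 4.25
|ZN|² = 42.25 + 121 = 163.25
Sorted ascending: M, G, F, … — the second-nearest is G.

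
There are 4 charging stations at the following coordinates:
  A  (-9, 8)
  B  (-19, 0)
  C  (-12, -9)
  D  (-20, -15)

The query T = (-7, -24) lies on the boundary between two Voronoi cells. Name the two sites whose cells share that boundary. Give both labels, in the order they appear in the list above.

Squared distances from T to each site:
|TA|² = (-7−(-9))² + (-24−8)² = 4 + 1024 = 1028
|TB|² = (-7−(-19))² + (-24−0)² = 144 + 576 = 720
|TC|² = (-7−(-12))² + (-24−(-9))² = 25 + 225 = 250
|TD|² = (-7−(-20))² + (-24−(-15))² = 169 + 81 = 250
T is equidistant from C and D (both at squared distance 250), and every other site is strictly farther — so T lies on the C–D Voronoi edge.

C and D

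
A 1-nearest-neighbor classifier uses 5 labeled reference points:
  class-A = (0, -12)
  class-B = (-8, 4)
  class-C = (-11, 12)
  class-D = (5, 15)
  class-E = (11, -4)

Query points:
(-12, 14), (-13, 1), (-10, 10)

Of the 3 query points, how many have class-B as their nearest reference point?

1

(-12, 14) — d² to each: class-A:820, class-B:116, class-C:5, class-D:290, class-E:853 → nearest is class-C
(-13, 1) — d² to each: class-A:338, class-B:34, class-C:125, class-D:520, class-E:601 → nearest is class-B
(-10, 10) — d² to each: class-A:584, class-B:40, class-C:5, class-D:250, class-E:637 → nearest is class-C
1 of the 3 points has class-B as nearest.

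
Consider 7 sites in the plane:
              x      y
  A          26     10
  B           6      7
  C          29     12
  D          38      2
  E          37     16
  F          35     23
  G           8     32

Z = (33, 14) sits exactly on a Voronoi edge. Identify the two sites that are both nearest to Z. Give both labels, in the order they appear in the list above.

Squared distances from Z to each site:
|ZA|² = (33−26)² + (14−10)² = 49 + 16 = 65
|ZB|² = (33−6)² + (14−7)² = 729 + 49 = 778
|ZC|² = (33−29)² + (14−12)² = 16 + 4 = 20
|ZD|² = (33−38)² + (14−2)² = 25 + 144 = 169
|ZE|² = (33−37)² + (14−16)² = 16 + 4 = 20
|ZF|² = (33−35)² + (14−23)² = 4 + 81 = 85
|ZG|² = (33−8)² + (14−32)² = 625 + 324 = 949
Z is equidistant from C and E (both at squared distance 20), and every other site is strictly farther — so Z lies on the C–E Voronoi edge.

C and E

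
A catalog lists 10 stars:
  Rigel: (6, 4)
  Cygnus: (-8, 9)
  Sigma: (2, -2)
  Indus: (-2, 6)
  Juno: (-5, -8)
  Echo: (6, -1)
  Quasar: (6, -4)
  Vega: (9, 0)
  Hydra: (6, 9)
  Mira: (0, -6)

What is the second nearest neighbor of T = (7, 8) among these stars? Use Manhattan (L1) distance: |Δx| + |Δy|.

d(T, Rigel) = |7−6| + |8−4| = 1 + 4 = 5
d(T, Cygnus) = |7−(-8)| + |8−9| = 15 + 1 = 16
d(T, Sigma) = |7−2| + |8−(-2)| = 5 + 10 = 15
d(T, Indus) = |7−(-2)| + |8−6| = 9 + 2 = 11
d(T, Juno) = |7−(-5)| + |8−(-8)| = 12 + 16 = 28
d(T, Echo) = |7−6| + |8−(-1)| = 1 + 9 = 10
d(T, Quasar) = |7−6| + |8−(-4)| = 1 + 12 = 13
d(T, Vega) = |7−9| + |8−0| = 2 + 8 = 10
d(T, Hydra) = |7−6| + |8−9| = 1 + 1 = 2
d(T, Mira) = |7−0| + |8−(-6)| = 7 + 14 = 21
Sorted ascending: Hydra, Rigel, Echo, … — the second-nearest is Rigel.

Rigel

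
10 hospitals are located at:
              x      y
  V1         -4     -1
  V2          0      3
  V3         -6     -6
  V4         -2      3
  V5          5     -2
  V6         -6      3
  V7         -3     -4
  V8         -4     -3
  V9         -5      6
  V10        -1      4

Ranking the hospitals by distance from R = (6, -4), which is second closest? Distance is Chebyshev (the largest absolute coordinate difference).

d(R,V1) = max(10, 3) = 10
d(R,V2) = max(6, 7) = 7
d(R,V3) = max(12, 2) = 12
d(R,V4) = max(8, 7) = 8
d(R,V5) = max(1, 2) = 2
d(R,V6) = max(12, 7) = 12
d(R,V7) = max(9, 0) = 9
d(R,V8) = max(10, 1) = 10
d(R,V9) = max(11, 10) = 11
d(R, V10) = max(7, 8) = 8
Sorted ascending: V5, V2, V4, … — the second-nearest is V2.

V2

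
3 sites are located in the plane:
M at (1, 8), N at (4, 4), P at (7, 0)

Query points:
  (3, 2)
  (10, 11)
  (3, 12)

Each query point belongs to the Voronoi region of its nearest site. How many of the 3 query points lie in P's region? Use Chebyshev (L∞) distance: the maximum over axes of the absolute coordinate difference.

(3, 2) — d to each: M:6, N:2, P:4 → nearest is N
(10, 11) — d to each: M:9, N:7, P:11 → nearest is N
(3, 12) — d to each: M:4, N:8, P:12 → nearest is M
0 of the 3 points have P as nearest.

0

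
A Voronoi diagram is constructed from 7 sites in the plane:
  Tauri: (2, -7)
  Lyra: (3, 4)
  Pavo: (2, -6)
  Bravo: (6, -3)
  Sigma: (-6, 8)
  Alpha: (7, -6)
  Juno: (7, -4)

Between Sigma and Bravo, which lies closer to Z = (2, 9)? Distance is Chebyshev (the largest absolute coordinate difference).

Sigma

d(Z, Sigma) = max(8, 1) = 8
d(Z, Bravo) = max(4, 12) = 12
8 < 12, so Sigma is closer.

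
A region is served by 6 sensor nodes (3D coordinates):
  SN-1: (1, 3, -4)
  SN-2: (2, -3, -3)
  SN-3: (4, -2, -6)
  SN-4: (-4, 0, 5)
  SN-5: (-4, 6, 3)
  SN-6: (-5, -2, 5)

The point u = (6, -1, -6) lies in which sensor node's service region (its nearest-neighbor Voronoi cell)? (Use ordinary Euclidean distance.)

SN-3

Since √ is increasing, it suffices to compare squared distances:
d²(u, SN-1) = 25 + 16 + 4 = 45
d²(u, SN-2) = 16 + 4 + 9 = 29
d²(u, SN-3) = 4 + 1 + 0 = 5
d²(u, SN-4) = 100 + 1 + 121 = 222
d²(u, SN-5) = 100 + 49 + 81 = 230
d²(u, SN-6) = 121 + 1 + 121 = 243
SN-3 is nearest.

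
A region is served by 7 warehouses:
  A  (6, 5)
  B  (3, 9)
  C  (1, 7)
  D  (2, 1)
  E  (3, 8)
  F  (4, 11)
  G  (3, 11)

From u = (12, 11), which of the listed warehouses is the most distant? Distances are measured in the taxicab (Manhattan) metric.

D

d(u,A) = |12−6| + |11−5| = 6 + 6 = 12
d(u,B) = |12−3| + |11−9| = 9 + 2 = 11
d(u,C) = |12−1| + |11−7| = 11 + 4 = 15
d(u,D) = |12−2| + |11−1| = 10 + 10 = 20
d(u,E) = |12−3| + |11−8| = 9 + 3 = 12
d(u,F) = |12−4| + |11−11| = 8 + 0 = 8
d(u,G) = |12−3| + |11−11| = 9 + 0 = 9
The largest is to D.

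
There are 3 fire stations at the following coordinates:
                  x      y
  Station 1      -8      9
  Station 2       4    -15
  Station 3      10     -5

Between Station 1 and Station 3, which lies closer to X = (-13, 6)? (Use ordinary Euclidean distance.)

Station 1

Compare squared distances:
d²(X, Station 1) = (-13−(-8))² + (6−9)² = 25 + 9 = 34
d²(X, Station 3) = (-13−10)² + (6−(-5))² = 529 + 121 = 650
34 < 650, so Station 1 is closer.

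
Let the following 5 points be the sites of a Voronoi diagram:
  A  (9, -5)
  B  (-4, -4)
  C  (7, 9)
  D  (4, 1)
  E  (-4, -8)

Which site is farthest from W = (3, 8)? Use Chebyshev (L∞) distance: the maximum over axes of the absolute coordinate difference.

d(W,A) = max(6, 13) = 13
d(W,B) = max(7, 12) = 12
d(W,C) = max(4, 1) = 4
d(W,D) = max(1, 7) = 7
d(W,E) = max(7, 16) = 16
The largest is to E.

E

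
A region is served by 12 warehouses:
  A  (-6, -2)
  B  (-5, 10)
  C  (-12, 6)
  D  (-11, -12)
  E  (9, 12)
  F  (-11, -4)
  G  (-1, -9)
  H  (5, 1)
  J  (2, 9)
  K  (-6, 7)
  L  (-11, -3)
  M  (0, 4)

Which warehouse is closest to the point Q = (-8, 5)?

K

Squared Euclidean distances:
|QA|² = (-8−(-6))² + (5−(-2))² = 4 + 49 = 53
|QB|² = (-8−(-5))² + (5−10)² = 9 + 25 = 34
|QC|² = (-8−(-12))² + (5−6)² = 16 + 1 = 17
|QD|² = (-8−(-11))² + (5−(-12))² = 9 + 289 = 298
|QE|² = (-8−9)² + (5−12)² = 289 + 49 = 338
|QF|² = (-8−(-11))² + (5−(-4))² = 9 + 81 = 90
|QG|² = (-8−(-1))² + (5−(-9))² = 49 + 196 = 245
|QH|² = (-8−5)² + (5−1)² = 169 + 16 = 185
|QJ|² = (-8−2)² + (5−9)² = 100 + 16 = 116
|QK|² = (-8−(-6))² + (5−7)² = 4 + 4 = 8
|QL|² = (-8−(-11))² + (5−(-3))² = 9 + 64 = 73
|QM|² = (-8−0)² + (5−4)² = 64 + 1 = 65
K is nearest.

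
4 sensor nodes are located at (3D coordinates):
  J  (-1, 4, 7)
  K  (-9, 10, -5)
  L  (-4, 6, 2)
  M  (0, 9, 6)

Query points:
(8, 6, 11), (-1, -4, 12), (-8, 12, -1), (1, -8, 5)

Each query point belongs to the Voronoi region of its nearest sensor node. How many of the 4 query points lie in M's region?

1

(8, 6, 11) — d² to each: J:101, K:561, L:225, M:98 → nearest is M
(-1, -4, 12) — d² to each: J:89, K:549, L:209, M:206 → nearest is J
(-8, 12, -1) — d² to each: J:177, K:21, L:61, M:122 → nearest is K
(1, -8, 5) — d² to each: J:152, K:524, L:230, M:291 → nearest is J
1 of the 4 points has M as nearest.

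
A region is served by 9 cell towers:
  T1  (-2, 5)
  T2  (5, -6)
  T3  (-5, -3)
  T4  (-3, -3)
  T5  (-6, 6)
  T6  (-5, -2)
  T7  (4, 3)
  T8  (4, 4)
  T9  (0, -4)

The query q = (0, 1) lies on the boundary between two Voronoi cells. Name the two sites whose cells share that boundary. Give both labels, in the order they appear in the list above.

T1 and T7

Squared distances from q to each site:
|qT1|² = (0−(-2))² + (1−5)² = 4 + 16 = 20
|qT2|² = (0−5)² + (1−(-6))² = 25 + 49 = 74
|qT3|² = (0−(-5))² + (1−(-3))² = 25 + 16 = 41
|qT4|² = (0−(-3))² + (1−(-3))² = 9 + 16 = 25
|qT5|² = (0−(-6))² + (1−6)² = 36 + 25 = 61
|qT6|² = (0−(-5))² + (1−(-2))² = 25 + 9 = 34
|qT7|² = (0−4)² + (1−3)² = 16 + 4 = 20
|qT8|² = (0−4)² + (1−4)² = 16 + 9 = 25
|qT9|² = (0−0)² + (1−(-4))² = 0 + 25 = 25
q is equidistant from T1 and T7 (both at squared distance 20), and every other site is strictly farther — so q lies on the T1–T7 Voronoi edge.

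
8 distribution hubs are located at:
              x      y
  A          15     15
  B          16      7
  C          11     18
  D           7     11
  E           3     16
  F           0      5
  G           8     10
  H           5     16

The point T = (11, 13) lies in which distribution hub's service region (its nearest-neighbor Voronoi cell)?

G

Since √ is increasing, it suffices to compare squared distances:
|TA|² = 16 + 4 = 20
|TB|² = 25 + 36 = 61
|TC|² = 0 + 25 = 25
|TD|² = 16 + 4 = 20
|TE|² = 64 + 9 = 73
|TF|² = 121 + 64 = 185
|TG|² = 9 + 9 = 18
|TH|² = 36 + 9 = 45
G is nearest.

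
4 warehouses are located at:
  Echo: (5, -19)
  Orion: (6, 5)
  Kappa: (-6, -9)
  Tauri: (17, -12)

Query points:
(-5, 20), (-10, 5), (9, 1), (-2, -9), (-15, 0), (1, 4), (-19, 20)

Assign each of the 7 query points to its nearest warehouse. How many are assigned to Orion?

(-5, 20) — d² to each: Echo:1621, Orion:346, Kappa:842, Tauri:1508 → nearest is Orion
(-10, 5) — d² to each: Echo:801, Orion:256, Kappa:212, Tauri:1018 → nearest is Kappa
(9, 1) — d² to each: Echo:416, Orion:25, Kappa:325, Tauri:233 → nearest is Orion
(-2, -9) — d² to each: Echo:149, Orion:260, Kappa:16, Tauri:370 → nearest is Kappa
(-15, 0) — d² to each: Echo:761, Orion:466, Kappa:162, Tauri:1168 → nearest is Kappa
(1, 4) — d² to each: Echo:545, Orion:26, Kappa:218, Tauri:512 → nearest is Orion
(-19, 20) — d² to each: Echo:2097, Orion:850, Kappa:1010, Tauri:2320 → nearest is Orion
4 of the 7 points have Orion as nearest.

4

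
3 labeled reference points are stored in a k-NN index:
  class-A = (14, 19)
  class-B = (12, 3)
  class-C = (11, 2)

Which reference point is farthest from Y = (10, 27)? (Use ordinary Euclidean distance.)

Compare squared distances (the ordering matches that of the actual distances):
d²(Y, class-A) = (10−14)² + (27−19)² = 16 + 64 = 80
d²(Y, class-B) = (10−12)² + (27−3)² = 4 + 576 = 580
d²(Y, class-C) = (10−11)² + (27−2)² = 1 + 625 = 626
The largest is to class-C.

class-C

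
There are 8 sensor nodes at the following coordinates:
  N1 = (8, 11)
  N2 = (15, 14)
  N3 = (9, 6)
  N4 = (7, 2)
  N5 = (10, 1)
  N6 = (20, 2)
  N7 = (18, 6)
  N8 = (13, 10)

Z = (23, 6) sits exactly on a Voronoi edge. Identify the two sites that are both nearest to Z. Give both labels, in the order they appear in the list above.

Squared distances from Z to each site:
|ZN1|² = 225 + 25 = 250
|ZN2|² = 64 + 64 = 128
|ZN3|² = 196 + 0 = 196
|ZN4|² = 256 + 16 = 272
|ZN5|² = 169 + 25 = 194
|ZN6|² = 9 + 16 = 25
|ZN7|² = 25 + 0 = 25
|ZN8|² = 100 + 16 = 116
Z is equidistant from N6 and N7 (both at squared distance 25), and every other site is strictly farther — so Z lies on the N6–N7 Voronoi edge.

N6 and N7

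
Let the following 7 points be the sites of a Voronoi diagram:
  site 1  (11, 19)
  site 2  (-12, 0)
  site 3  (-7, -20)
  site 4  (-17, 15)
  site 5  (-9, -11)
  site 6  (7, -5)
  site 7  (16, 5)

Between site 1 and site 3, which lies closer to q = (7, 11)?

Compare squared distances:
d²(q, site 1) = (7−11)² + (11−19)² = 16 + 64 = 80
d²(q, site 3) = (7−(-7))² + (11−(-20))² = 196 + 961 = 1157
80 < 1157, so site 1 is closer.

site 1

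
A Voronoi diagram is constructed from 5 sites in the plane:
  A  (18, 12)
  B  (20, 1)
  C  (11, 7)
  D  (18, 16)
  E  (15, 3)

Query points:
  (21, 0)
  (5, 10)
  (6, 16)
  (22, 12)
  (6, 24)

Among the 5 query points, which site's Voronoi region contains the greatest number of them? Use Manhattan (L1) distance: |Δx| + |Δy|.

(21, 0) — d to each: A:15, B:2, C:17, D:19, E:9 → nearest is B
(5, 10) — d to each: A:15, B:24, C:9, D:19, E:17 → nearest is C
(6, 16) — d to each: A:16, B:29, C:14, D:12, E:22 → nearest is D
(22, 12) — d to each: A:4, B:13, C:16, D:8, E:16 → nearest is A
(6, 24) — d to each: A:24, B:37, C:22, D:20, E:30 → nearest is D
Tally — A:1, B:1, C:1, D:2. D captures the most (2).

D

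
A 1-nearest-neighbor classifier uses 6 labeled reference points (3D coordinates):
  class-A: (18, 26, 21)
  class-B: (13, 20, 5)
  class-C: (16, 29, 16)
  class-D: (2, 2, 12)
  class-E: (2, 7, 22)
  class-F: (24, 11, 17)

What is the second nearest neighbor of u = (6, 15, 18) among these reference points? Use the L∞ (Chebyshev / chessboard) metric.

class-A

d(u, class-A) = max(12, 11, 3) = 12
d(u, class-B) = max(7, 5, 13) = 13
d(u, class-C) = max(10, 14, 2) = 14
d(u, class-D) = max(4, 13, 6) = 13
d(u, class-E) = max(4, 8, 4) = 8
d(u, class-F) = max(18, 4, 1) = 18
Sorted ascending: class-E, class-A, class-B, … — the second-nearest is class-A.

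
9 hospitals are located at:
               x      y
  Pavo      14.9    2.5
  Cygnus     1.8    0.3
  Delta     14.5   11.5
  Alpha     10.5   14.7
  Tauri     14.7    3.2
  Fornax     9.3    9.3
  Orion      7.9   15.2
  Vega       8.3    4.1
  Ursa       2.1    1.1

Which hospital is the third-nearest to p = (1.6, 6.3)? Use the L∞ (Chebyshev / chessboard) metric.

d(p, Pavo) = max(13.3, 3.8) = 13.3
d(p, Cygnus) = max(0.2, 6) = 6
d(p, Delta) = max(12.9, 5.2) = 12.9
d(p, Alpha) = max(8.9, 8.4) = 8.9
d(p, Tauri) = max(13.1, 3.1) = 13.1
d(p, Fornax) = max(7.7, 3) = 7.7
d(p, Orion) = max(6.3, 8.9) = 8.9
d(p, Vega) = max(6.7, 2.2) = 6.7
d(p, Ursa) = max(0.5, 5.2) = 5.2
Sorted ascending: Ursa, Cygnus, Vega, Fornax, … — the third-nearest is Vega.

Vega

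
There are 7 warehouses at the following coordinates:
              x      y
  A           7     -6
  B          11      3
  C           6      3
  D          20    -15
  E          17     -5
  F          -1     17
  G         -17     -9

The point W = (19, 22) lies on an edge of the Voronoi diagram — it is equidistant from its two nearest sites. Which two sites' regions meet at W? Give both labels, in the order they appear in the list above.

Squared distances from W to each site:
|WA|² = (19−7)² + (22−(-6))² = 144 + 784 = 928
|WB|² = (19−11)² + (22−3)² = 64 + 361 = 425
|WC|² = (19−6)² + (22−3)² = 169 + 361 = 530
|WD|² = (19−20)² + (22−(-15))² = 1 + 1369 = 1370
|WE|² = (19−17)² + (22−(-5))² = 4 + 729 = 733
|WF|² = (19−(-1))² + (22−17)² = 400 + 25 = 425
|WG|² = (19−(-17))² + (22−(-9))² = 1296 + 961 = 2257
W is equidistant from B and F (both at squared distance 425), and every other site is strictly farther — so W lies on the B–F Voronoi edge.

B and F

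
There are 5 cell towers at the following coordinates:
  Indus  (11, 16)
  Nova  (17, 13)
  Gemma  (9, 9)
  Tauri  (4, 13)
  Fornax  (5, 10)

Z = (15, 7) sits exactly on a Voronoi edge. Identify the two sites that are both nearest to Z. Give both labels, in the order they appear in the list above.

Squared distances from Z to each site:
d²(Z, Indus) = (15−11)² + (7−16)² = 16 + 81 = 97
d²(Z, Nova) = (15−17)² + (7−13)² = 4 + 36 = 40
d²(Z, Gemma) = (15−9)² + (7−9)² = 36 + 4 = 40
d²(Z, Tauri) = (15−4)² + (7−13)² = 121 + 36 = 157
d²(Z, Fornax) = (15−5)² + (7−10)² = 100 + 9 = 109
Z is equidistant from Nova and Gemma (both at squared distance 40), and every other site is strictly farther — so Z lies on the Nova–Gemma Voronoi edge.

Nova and Gemma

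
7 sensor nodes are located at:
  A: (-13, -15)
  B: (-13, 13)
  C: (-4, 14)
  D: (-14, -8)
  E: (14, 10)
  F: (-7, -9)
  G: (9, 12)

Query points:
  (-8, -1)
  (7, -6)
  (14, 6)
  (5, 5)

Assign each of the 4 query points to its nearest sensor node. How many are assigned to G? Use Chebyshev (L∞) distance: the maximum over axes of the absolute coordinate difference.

1

(-8, -1) — d to each: A:14, B:14, C:15, D:7, E:22, F:8, G:17 → nearest is D
(7, -6) — d to each: A:20, B:20, C:20, D:21, E:16, F:14, G:18 → nearest is F
(14, 6) — d to each: A:27, B:27, C:18, D:28, E:4, F:21, G:6 → nearest is E
(5, 5) — d to each: A:20, B:18, C:9, D:19, E:9, F:14, G:7 → nearest is G
1 of the 4 points has G as nearest.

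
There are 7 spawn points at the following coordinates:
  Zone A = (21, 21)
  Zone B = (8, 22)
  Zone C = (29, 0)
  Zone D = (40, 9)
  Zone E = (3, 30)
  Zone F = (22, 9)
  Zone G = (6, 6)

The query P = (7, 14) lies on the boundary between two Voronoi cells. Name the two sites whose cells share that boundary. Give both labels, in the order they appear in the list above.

Zone B and Zone G

Squared distances from P to each site:
d²(P, Zone A) = (7−21)² + (14−21)² = 196 + 49 = 245
d²(P, Zone B) = (7−8)² + (14−22)² = 1 + 64 = 65
d²(P, Zone C) = (7−29)² + (14−0)² = 484 + 196 = 680
d²(P, Zone D) = (7−40)² + (14−9)² = 1089 + 25 = 1114
d²(P, Zone E) = (7−3)² + (14−30)² = 16 + 256 = 272
d²(P, Zone F) = (7−22)² + (14−9)² = 225 + 25 = 250
d²(P, Zone G) = (7−6)² + (14−6)² = 1 + 64 = 65
P is equidistant from Zone B and Zone G (both at squared distance 65), and every other site is strictly farther — so P lies on the Zone B–Zone G Voronoi edge.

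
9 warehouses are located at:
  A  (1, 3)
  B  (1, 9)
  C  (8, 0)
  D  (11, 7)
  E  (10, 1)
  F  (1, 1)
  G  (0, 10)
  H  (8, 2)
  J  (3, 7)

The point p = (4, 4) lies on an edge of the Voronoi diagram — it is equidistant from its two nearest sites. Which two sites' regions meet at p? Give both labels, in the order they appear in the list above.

Squared distances from p to each site:
|pA|² = (4−1)² + (4−3)² = 9 + 1 = 10
|pB|² = (4−1)² + (4−9)² = 9 + 25 = 34
|pC|² = (4−8)² + (4−0)² = 16 + 16 = 32
|pD|² = (4−11)² + (4−7)² = 49 + 9 = 58
|pE|² = (4−10)² + (4−1)² = 36 + 9 = 45
|pF|² = (4−1)² + (4−1)² = 9 + 9 = 18
|pG|² = (4−0)² + (4−10)² = 16 + 36 = 52
|pH|² = (4−8)² + (4−2)² = 16 + 4 = 20
|pJ|² = (4−3)² + (4−7)² = 1 + 9 = 10
p is equidistant from A and J (both at squared distance 10), and every other site is strictly farther — so p lies on the A–J Voronoi edge.

A and J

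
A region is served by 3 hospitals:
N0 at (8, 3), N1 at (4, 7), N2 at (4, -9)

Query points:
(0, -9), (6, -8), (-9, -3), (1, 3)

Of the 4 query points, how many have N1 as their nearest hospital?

(0, -9) — d² to each: N0:208, N1:272, N2:16 → nearest is N2
(6, -8) — d² to each: N0:125, N1:229, N2:5 → nearest is N2
(-9, -3) — d² to each: N0:325, N1:269, N2:205 → nearest is N2
(1, 3) — d² to each: N0:49, N1:25, N2:153 → nearest is N1
1 of the 4 points has N1 as nearest.

1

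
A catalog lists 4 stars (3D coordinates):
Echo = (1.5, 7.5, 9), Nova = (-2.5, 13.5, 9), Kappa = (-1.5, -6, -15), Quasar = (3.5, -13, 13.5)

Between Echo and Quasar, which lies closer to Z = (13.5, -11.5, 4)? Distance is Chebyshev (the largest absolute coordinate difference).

d(Z, Echo) = max(12, 19, 5) = 19
d(Z, Quasar) = max(10, 1.5, 9.5) = 10
19 > 10, so Quasar is closer.

Quasar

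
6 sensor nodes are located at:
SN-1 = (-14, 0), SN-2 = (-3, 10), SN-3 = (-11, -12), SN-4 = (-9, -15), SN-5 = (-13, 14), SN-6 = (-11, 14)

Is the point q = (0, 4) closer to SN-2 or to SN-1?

Compare squared distances:
d²(q, SN-2) = (0−(-3))² + (4−10)² = 9 + 36 = 45
d²(q, SN-1) = (0−(-14))² + (4−0)² = 196 + 16 = 212
45 < 212, so SN-2 is closer.

SN-2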